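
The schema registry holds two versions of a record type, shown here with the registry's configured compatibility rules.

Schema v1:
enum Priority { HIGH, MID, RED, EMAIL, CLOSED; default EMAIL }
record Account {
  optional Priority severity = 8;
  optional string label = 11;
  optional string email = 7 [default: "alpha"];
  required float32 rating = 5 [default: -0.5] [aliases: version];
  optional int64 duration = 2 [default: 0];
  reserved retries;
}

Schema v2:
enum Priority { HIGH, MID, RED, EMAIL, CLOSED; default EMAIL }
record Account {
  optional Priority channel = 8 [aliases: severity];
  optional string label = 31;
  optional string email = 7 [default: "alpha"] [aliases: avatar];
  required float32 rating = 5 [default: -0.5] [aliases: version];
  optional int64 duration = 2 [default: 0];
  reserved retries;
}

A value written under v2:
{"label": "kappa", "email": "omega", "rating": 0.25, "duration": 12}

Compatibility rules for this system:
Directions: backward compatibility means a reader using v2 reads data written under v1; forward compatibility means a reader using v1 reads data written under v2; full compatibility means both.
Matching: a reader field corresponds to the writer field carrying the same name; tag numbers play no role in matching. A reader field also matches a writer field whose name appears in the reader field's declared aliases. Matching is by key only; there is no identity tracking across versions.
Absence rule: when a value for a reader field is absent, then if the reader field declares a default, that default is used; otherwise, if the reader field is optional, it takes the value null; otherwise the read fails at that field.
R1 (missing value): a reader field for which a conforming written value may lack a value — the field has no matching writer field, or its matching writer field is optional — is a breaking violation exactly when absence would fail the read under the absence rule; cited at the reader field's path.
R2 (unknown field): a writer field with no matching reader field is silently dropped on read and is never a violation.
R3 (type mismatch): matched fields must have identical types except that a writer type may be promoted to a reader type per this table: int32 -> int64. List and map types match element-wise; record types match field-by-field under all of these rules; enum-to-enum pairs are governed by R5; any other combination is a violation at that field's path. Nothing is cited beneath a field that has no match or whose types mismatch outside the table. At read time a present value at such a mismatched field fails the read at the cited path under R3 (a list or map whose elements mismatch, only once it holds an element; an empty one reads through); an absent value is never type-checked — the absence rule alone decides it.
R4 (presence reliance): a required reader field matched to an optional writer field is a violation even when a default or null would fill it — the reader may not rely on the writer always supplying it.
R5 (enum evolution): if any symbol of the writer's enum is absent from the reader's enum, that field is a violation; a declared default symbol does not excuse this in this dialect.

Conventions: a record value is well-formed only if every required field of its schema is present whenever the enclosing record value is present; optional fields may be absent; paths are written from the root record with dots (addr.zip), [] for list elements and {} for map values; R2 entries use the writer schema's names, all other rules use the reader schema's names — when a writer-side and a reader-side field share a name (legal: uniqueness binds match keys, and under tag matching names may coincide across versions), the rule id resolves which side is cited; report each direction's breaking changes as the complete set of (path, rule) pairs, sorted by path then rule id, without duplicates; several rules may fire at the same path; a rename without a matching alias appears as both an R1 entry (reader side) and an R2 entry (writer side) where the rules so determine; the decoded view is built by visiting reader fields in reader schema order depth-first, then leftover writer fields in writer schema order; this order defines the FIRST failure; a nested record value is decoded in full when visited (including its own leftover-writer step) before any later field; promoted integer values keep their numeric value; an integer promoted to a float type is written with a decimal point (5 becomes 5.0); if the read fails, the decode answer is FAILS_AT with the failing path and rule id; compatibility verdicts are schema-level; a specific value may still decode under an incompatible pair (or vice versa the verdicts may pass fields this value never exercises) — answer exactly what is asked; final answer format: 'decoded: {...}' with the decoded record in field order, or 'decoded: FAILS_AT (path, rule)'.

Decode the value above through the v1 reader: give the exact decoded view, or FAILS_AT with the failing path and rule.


arrows below run writer -> reader for Account
decode (reader v1):
  severity := null (absent, optional -> null)
  label := "kappa"
  email := "omega"
  rating := 0.25
  duration := 12
  => decoded: {"severity": null, "label": "kappa", "email": "omega", "rating": 0.25, "duration": 12}
the rest of the Account diff is inert for this question:
  renamed field severity to channel in record Account (alias severity declared on the renamed field) -> triggers nothing under the printed rules; the Account answer is the same either way
  field label in record Account: tag 11 changed to 31 -> triggers nothing under the printed rules; the Account answer is the same either way

decoded: {"severity": null, "label": "kappa", "email": "omega", "rating": 0.25, "duration": 12}


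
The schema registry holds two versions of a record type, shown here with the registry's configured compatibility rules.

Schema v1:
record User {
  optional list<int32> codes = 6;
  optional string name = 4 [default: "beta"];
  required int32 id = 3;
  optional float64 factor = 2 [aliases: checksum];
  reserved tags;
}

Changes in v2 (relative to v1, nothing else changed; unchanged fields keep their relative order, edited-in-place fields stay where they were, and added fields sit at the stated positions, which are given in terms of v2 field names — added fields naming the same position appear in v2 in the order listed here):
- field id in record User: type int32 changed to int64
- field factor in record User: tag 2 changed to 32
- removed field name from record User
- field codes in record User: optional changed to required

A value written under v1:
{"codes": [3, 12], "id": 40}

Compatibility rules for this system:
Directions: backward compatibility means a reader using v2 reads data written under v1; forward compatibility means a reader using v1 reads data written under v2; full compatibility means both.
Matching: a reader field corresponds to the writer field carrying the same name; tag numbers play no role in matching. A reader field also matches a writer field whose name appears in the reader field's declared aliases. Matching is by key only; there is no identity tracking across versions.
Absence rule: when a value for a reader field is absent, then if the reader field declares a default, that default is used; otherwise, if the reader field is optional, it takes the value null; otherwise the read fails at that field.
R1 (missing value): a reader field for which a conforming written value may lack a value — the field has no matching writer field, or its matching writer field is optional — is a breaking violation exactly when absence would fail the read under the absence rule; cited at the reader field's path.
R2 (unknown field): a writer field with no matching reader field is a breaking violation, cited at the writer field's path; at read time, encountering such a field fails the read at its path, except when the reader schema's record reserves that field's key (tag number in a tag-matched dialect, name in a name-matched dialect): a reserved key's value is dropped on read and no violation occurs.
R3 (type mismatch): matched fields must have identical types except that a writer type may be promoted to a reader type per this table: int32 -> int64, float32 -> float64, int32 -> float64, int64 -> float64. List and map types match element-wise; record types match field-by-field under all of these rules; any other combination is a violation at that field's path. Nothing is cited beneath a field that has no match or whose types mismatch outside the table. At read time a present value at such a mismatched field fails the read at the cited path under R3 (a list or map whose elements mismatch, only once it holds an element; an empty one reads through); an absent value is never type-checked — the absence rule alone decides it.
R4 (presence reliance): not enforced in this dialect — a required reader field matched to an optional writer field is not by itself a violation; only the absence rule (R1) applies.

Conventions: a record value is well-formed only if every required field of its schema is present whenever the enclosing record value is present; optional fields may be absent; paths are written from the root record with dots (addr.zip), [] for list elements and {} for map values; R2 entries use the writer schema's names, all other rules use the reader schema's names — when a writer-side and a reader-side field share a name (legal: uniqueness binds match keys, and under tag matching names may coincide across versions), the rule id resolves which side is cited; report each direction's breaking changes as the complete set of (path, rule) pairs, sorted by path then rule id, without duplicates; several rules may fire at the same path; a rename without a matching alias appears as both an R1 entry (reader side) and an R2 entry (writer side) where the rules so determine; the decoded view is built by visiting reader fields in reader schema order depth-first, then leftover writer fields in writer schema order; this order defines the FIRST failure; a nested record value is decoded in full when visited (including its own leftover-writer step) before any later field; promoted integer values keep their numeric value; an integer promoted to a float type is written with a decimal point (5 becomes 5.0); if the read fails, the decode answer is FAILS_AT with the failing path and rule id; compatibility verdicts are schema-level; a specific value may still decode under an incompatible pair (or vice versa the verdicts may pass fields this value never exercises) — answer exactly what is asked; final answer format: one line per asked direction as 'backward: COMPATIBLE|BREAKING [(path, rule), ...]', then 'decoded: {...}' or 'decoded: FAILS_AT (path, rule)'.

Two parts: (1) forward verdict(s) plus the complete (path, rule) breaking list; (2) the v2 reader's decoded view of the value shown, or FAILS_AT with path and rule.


forward: BREAKING [(id, R3)]; decoded: {"codes": [3, 12], "id": 40, "factor": null}

the writer's type comes first in each User pair
forward analysis of User with v1 as reader and v2 as writer:
  codes: paired with writer codes (list<int32> -> list<int32>; writer required)
  name has no writer counterpart
  id: paired with writer id (int64 -> int32; writer required)
  factor: paired with writer factor (float64 -> float64; writer optional)
  breaking: (id, R3)
  => forward: BREAKING (1)
decode walk for User under reader schema v2:
  codes := [3, 12]
  id := 40 (int32 -> int64)
  factor := null (absent, optional -> null)
  => decoded: {"codes": [3, 12], "id": 40, "factor": null}
checking off the User differences that do not matter here:
  field factor in record User: tag 2 changed to 32 -> triggers nothing under User's printed rules — same verdict
  field codes in record User: optional changed to required -> matters only for User's backward compatibility — outside the asked direction


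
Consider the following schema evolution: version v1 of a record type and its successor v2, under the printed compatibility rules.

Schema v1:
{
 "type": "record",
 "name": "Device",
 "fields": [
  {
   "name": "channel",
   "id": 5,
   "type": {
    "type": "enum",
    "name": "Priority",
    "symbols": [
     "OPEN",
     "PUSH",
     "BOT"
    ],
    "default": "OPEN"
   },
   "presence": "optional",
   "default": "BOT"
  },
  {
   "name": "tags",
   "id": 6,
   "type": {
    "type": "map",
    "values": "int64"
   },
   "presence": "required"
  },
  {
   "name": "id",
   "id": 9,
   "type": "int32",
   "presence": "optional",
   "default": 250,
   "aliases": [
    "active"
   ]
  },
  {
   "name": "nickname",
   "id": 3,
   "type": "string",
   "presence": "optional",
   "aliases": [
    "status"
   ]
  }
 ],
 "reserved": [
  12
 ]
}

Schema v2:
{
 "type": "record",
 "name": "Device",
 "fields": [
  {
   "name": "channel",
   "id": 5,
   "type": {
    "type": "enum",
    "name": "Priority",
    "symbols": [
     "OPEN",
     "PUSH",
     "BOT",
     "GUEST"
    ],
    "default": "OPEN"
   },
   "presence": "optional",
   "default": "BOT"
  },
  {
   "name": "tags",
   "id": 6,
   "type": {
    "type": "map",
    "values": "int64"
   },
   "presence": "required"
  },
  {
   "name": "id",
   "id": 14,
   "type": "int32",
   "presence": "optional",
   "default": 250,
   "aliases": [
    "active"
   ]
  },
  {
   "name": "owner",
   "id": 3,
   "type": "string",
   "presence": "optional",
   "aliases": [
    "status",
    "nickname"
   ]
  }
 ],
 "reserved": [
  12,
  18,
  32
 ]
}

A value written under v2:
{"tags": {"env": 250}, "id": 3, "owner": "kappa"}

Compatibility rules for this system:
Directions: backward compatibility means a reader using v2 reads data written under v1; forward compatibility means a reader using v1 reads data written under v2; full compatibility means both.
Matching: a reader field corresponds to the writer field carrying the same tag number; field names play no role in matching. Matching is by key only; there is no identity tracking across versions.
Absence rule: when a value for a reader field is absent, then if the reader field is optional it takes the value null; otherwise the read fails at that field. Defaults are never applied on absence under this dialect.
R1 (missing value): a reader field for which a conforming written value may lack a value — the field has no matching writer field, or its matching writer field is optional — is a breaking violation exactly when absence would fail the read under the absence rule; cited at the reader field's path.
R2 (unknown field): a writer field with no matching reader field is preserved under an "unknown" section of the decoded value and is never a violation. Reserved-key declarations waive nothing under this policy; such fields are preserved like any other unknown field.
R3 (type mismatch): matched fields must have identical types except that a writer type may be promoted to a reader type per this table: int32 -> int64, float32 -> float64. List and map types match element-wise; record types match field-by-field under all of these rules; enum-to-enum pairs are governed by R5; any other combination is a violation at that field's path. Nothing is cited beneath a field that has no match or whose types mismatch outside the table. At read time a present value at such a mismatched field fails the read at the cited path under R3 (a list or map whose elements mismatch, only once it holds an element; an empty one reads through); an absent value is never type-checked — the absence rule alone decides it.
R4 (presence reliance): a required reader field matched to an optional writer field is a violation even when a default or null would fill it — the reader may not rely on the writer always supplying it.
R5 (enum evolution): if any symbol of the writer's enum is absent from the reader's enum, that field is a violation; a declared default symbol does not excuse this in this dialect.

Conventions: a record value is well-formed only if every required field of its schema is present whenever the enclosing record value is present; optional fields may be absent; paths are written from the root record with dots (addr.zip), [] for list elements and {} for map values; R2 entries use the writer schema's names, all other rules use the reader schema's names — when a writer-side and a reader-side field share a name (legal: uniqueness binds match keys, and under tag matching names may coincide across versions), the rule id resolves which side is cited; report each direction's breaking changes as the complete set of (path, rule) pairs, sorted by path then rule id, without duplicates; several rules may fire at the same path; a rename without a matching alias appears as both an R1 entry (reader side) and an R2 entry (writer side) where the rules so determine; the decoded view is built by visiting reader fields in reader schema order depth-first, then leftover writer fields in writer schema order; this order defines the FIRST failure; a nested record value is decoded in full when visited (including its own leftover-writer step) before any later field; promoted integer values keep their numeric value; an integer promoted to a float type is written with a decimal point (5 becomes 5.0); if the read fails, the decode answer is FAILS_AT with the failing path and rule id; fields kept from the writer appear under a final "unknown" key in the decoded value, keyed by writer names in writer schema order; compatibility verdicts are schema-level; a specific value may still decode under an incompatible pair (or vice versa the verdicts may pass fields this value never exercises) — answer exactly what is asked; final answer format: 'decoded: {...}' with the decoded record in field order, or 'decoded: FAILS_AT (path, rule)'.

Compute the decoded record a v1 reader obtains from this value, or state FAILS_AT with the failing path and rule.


in Device below, arrows point writer -> reader
decoding the Device value with the v1 reader:
  channel := null (not supplied -> null)
  tags := {"env": 250}
  id := null (not supplied -> null)
  nickname := "kappa" (from writer owner)
  writer id: kept under "unknown"
  => decoded: {"channel": null, "tags": {"env": 250}, "id": null, "nickname": "kappa", "unknown": {"id": 3}}
remaining Device differences; none change what is asked:
  enum Priority (field channel in record Device): symbol GUEST added -> a verdict-level change on Device — the shown value reads the same
  renamed field nickname to owner in record Device (alias nickname declared on the renamed field) -> triggers nothing under the printed rules; the Device answer is the same either way

decoded: {"channel": null, "tags": {"env": 250}, "id": null, "nickname": "kappa", "unknown": {"id": 3}}


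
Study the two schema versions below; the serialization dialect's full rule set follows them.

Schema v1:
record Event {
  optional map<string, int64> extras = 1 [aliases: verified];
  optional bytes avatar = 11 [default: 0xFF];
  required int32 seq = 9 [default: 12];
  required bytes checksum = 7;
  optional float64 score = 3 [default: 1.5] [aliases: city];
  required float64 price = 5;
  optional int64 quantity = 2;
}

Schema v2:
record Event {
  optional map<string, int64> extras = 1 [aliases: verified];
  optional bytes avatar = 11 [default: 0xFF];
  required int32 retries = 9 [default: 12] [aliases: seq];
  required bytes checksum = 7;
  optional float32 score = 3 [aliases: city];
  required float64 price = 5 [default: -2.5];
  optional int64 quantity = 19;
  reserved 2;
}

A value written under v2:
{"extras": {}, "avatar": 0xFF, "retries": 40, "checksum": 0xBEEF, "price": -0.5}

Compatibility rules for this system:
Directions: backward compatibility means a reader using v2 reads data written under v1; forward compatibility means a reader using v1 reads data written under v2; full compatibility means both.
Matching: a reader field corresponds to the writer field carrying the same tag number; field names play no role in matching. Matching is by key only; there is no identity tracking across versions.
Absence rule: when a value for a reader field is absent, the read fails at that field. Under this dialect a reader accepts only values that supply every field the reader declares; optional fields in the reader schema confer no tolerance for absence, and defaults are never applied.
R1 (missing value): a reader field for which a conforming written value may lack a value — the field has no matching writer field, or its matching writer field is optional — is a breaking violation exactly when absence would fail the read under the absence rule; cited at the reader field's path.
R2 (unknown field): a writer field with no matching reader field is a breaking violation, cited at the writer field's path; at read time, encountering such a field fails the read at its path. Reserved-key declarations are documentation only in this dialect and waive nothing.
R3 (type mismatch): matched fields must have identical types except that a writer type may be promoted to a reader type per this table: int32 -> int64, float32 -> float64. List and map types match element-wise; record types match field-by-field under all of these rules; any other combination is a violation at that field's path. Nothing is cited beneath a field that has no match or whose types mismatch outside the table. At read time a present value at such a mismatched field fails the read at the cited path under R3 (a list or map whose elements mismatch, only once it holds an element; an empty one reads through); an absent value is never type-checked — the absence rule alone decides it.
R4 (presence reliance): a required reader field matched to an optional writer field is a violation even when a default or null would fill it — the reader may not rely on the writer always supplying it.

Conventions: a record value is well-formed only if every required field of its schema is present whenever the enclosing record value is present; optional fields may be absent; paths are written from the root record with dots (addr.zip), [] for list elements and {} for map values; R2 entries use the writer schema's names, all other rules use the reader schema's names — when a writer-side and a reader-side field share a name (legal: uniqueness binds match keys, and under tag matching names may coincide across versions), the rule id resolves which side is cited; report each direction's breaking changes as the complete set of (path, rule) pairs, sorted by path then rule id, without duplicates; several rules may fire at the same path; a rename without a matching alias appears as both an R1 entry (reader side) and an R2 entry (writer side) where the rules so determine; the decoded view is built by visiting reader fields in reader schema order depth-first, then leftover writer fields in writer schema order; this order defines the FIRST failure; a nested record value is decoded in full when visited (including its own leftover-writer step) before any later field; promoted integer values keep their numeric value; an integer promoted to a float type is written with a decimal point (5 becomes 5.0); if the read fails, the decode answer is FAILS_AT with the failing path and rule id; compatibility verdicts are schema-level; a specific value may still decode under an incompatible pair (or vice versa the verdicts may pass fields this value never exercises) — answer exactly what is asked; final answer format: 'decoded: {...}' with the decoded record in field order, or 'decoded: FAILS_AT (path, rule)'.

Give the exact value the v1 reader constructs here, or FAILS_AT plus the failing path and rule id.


in Event below, arrows point writer -> reader
decode (reader v1):
  extras := {}
  avatar := 0xFF
  seq := 40 (from writer retries)
  checksum := 0xBEEF
  read fails at score under R1 (no fill)
  => FAILS_AT (score, R1)
checking off the Event differences that do not matter here:
  field quantity in record Event: tag 2 changed to 19 -> schema-level compatibility only; this Event value's decode is unchanged
  renamed field seq to retries in record Event (alias seq declared on the renamed field) -> no rule fires on it and the decoded Event view is identical with or without it
  field price in record Event: default set to -2.5 -> no rule fires on it and the decoded Event view is identical with or without it

decoded: FAILS_AT (score, R1)


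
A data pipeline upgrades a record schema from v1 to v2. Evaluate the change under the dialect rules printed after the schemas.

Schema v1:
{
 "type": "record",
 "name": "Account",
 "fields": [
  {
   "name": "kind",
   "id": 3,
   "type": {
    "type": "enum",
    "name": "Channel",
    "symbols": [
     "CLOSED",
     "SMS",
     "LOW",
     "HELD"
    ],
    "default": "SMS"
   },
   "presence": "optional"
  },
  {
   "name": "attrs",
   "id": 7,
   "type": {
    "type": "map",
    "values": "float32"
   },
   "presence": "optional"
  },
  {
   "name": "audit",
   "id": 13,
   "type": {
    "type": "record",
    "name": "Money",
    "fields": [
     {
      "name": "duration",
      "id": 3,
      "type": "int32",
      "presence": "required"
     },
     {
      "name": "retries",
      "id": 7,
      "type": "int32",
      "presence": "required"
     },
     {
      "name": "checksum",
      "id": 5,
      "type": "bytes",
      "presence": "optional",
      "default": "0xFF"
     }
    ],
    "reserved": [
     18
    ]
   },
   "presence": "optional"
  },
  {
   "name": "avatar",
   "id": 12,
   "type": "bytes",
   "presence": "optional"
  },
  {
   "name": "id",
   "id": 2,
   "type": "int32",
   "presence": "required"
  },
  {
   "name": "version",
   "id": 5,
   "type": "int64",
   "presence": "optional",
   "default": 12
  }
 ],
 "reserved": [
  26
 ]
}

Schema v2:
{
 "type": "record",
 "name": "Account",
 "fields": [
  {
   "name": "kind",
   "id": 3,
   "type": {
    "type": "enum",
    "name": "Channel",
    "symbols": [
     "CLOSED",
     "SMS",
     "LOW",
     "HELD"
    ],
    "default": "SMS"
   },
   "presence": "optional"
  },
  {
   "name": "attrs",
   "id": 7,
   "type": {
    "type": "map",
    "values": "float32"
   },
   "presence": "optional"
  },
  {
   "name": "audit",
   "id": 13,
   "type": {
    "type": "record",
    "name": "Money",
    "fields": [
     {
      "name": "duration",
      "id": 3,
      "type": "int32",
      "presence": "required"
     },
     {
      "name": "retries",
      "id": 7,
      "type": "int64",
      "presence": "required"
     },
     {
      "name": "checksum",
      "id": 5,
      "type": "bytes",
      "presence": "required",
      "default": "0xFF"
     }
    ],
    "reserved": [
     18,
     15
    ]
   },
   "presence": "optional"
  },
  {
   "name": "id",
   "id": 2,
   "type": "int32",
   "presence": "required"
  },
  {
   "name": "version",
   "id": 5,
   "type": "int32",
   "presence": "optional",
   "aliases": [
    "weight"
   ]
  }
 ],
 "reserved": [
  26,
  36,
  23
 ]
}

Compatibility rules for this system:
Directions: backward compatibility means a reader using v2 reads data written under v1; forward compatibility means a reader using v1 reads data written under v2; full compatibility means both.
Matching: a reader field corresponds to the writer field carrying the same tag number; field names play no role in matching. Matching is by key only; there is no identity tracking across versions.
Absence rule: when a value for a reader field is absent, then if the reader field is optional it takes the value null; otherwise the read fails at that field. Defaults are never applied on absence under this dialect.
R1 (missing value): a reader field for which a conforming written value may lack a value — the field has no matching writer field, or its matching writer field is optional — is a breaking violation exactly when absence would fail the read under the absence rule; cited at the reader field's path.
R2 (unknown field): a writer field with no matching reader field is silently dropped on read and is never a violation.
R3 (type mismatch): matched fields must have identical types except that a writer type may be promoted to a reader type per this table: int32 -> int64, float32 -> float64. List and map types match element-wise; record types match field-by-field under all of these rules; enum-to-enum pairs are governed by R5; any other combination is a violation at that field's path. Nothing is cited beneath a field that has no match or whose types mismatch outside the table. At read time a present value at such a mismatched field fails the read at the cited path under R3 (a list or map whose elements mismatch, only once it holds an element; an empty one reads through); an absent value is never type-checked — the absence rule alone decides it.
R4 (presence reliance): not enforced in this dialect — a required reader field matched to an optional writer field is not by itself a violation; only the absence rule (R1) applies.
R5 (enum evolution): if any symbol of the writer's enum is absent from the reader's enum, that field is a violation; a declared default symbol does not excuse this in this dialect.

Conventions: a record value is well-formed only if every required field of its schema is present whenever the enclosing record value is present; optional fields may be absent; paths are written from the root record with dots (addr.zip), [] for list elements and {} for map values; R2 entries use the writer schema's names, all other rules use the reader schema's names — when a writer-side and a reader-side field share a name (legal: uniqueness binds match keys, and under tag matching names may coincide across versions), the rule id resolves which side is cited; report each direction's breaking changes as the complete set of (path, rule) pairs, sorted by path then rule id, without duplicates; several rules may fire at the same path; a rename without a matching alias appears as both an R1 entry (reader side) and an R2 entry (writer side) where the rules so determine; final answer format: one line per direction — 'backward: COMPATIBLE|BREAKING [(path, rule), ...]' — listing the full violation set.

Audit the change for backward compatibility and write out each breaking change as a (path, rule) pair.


in Account below, arrows point writer -> reader
backward for Account (reader v2, writer v1):
  writer optional, Channel -> Channel: reader kind maps from writer kind
  writer optional, map<string, float32> -> map<string, float32>: reader attrs maps from writer attrs
  writer optional, Money -> Money: reader audit maps from writer audit
  writer required, int32 -> int32: reader id maps from writer id
  writer optional, int64 -> int32: reader version maps from writer version
  leftover writer field: avatar
  writer required, int32 -> int32: reader audit.duration maps from writer audit.duration
  writer required, int32 -> int64: reader audit.retries maps from writer audit.retries
  writer optional, bytes -> bytes: reader audit.checksum maps from writer audit.checksum
  breaking: (audit.checksum, R1)
  breaking: (version, R3)
  backward on Account therefore BREAKING (2)
diffs on Account not affecting the asked answer:
  removed field avatar from record Account -> no rule fires on it in Account's dialect; the asked verdict holds
  field retries in record Money: type int32 changed to int64 -> its effect on Account is confined to the forward direction, not asked

backward: BREAKING [(audit.checksum, R1), (version, R3)]


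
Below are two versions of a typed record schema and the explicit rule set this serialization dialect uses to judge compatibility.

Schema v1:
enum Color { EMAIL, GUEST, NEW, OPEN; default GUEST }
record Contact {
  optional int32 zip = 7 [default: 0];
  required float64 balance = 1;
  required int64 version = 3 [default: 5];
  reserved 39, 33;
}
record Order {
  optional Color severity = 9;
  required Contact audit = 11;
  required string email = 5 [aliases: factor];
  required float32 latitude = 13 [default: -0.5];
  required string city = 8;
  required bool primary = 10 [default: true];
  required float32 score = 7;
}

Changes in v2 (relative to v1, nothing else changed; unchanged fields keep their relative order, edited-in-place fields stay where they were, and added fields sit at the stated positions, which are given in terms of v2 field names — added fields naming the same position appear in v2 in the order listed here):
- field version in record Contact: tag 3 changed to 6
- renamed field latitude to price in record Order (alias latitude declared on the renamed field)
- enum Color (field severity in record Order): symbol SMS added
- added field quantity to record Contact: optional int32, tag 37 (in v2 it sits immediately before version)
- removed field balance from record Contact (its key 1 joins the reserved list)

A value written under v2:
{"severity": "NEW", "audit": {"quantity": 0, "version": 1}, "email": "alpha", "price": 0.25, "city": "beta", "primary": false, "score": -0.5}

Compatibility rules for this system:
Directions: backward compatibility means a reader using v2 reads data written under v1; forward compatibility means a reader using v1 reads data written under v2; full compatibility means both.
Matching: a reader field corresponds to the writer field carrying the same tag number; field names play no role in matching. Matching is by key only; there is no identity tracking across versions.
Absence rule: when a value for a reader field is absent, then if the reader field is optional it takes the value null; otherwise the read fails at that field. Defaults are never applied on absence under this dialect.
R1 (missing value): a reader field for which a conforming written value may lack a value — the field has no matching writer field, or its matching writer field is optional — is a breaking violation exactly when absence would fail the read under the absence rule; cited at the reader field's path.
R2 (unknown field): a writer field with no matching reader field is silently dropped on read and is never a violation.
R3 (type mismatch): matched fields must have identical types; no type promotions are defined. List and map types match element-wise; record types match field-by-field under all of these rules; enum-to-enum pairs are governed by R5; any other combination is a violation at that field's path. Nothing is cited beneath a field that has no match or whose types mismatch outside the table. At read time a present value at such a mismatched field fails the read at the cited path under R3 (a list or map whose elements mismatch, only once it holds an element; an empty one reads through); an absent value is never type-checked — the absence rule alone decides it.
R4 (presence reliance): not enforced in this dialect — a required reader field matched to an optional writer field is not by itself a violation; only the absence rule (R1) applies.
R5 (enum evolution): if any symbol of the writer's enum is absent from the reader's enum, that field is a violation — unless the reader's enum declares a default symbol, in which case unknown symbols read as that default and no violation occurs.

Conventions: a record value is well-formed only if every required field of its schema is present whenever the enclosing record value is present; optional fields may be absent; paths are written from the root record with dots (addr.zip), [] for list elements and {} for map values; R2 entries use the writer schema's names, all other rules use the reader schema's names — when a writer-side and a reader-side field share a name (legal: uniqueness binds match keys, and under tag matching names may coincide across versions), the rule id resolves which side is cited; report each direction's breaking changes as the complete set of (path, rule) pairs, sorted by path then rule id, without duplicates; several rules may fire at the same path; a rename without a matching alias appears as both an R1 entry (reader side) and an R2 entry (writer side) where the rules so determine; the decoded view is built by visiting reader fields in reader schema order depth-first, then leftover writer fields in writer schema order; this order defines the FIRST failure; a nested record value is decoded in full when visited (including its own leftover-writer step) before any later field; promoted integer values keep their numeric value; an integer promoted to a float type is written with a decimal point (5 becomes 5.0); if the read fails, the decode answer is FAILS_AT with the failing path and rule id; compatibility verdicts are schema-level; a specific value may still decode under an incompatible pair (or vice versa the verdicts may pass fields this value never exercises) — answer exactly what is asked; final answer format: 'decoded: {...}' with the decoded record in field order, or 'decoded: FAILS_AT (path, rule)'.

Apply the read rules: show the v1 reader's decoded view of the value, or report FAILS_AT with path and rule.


decoded: FAILS_AT (audit.balance, R1)

arrows below run writer -> reader for Order
decode walk for Order under reader schema v1:
  severity := "NEW"
  audit.zip := null (not supplied -> null)
  read fails at audit.balance under R1 (no fill)
  => FAILS_AT (audit.balance, R1)
the rest of the Order diff is inert for this question:
  field version in record Contact: tag 3 changed to 6 -> schema-level compatibility only; this Order value's decode is unchanged
  renamed field latitude to price in record Order (alias latitude declared on the renamed field) -> fires no rule on Order under this dialect and leaves the result unchanged
  enum Color (field severity in record Order): symbol SMS added -> fires no rule on Order under this dialect and leaves the result unchanged
  added field quantity to record Contact: optional int32, tag 37 (in v2 it sits immediately before version) -> fires no rule on Order under this dialect and leaves the result unchanged


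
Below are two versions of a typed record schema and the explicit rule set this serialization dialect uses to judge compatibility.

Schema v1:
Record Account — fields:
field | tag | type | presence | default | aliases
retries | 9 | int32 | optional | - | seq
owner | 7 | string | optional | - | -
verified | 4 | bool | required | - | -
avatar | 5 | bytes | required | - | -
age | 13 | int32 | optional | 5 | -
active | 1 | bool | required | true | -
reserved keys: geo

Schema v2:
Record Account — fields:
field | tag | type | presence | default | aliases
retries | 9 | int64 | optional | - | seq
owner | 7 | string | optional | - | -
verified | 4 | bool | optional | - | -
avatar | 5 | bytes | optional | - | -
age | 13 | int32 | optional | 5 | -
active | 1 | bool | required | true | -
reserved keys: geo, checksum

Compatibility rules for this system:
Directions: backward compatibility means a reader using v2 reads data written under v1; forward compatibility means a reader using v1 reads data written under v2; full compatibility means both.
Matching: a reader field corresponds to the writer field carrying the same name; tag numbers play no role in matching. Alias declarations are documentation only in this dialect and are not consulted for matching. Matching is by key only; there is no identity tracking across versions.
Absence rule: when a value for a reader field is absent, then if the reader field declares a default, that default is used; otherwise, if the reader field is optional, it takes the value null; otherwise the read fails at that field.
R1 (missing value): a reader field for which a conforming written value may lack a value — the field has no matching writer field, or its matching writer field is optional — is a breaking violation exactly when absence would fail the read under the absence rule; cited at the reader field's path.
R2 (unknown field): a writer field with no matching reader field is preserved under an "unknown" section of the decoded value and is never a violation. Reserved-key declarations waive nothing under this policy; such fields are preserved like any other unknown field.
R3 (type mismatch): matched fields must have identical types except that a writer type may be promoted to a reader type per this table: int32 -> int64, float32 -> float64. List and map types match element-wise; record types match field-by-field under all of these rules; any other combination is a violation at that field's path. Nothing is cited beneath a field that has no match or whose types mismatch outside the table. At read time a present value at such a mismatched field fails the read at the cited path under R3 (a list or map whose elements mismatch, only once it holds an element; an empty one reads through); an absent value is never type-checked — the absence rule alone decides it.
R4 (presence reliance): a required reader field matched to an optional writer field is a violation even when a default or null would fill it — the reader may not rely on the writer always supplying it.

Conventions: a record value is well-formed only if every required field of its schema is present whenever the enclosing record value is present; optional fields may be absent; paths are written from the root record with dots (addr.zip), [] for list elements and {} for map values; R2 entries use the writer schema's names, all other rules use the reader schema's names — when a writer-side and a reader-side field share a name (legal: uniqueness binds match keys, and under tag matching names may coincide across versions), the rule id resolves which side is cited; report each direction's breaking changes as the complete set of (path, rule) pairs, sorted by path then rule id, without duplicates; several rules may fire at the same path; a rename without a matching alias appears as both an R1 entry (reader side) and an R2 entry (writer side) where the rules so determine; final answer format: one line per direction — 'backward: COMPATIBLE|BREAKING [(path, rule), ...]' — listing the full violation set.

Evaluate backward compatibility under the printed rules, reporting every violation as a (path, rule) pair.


each type pair in Account: writer, then reader
backward for Account (reader v2, writer v1):
  int32 -> int64, writer optional: retries aligns to retries
  string -> string, writer optional: owner aligns to owner
  bool -> bool, writer required: verified aligns to verified
  bytes -> bytes, writer required: avatar aligns to avatar
  int32 -> int32, writer optional: age aligns to age
  bool -> bool, writer required: active aligns to active
  => no violations; backward on Account: COMPATIBLE
the rest of the Account diff is inert for this question:
  field avatar in record Account: required changed to optional -> its effect on Account is confined to the forward direction, not asked
  field retries in record Account: type int32 changed to int64 -> its effect on Account is confined to the forward direction, not asked
  field verified in record Account: required changed to optional -> its effect on Account is confined to the forward direction, not asked

backward: COMPATIBLE []
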